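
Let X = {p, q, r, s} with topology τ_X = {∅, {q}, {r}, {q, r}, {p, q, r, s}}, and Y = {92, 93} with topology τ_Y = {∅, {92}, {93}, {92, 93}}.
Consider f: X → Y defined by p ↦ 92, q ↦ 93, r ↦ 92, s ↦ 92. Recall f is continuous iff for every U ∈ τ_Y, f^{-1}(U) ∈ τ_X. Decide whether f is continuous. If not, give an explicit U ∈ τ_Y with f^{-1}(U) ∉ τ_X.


f is NOT continuous.

Compute f^{-1}(U) for each U ∈ τ_Y:
  U = ∅: f^{-1}(U) = ∅ ∈ τ_X ✓.
  U = {92}: f^{-1}(U) = {p, r, s} ∉ τ_X ✗.
  U = {93}: f^{-1}(U) = {q} ∈ τ_X ✓.
  U = {92, 93}: f^{-1}(U) = {p, q, r, s} ∈ τ_X ✓.
Found U = {92} with f^{-1}(U) = {p, r, s} not in τ_X. Therefore f is NOT continuous.


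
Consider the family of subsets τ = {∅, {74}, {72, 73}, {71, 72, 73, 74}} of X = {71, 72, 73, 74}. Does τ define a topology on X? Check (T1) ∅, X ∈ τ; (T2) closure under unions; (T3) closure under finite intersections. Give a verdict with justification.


τ is NOT a topology on X.

Axiom (T1): ∅ ∈ τ? Yes; X ∈ τ? Yes.
Axiom (T2/T3): check pairwise unions and intersections of members of τ.
Counterexample for (T2): {74} ∪ {72, 73} = {72, 73, 74} ∉ τ. Therefore τ is NOT a topology.


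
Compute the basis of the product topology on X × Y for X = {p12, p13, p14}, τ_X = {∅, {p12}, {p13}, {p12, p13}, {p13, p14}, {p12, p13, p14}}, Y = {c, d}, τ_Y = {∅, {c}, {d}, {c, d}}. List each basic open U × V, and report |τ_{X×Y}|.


Basis B = {∅ × ∅, {p12} × {c}, {p12} × {d}, {p13} × {c}, {p13} × {d}, {p12} × {c, d}, {p12, p13} × {c}, {p12, p13} × {d}, {p13} × {c, d}, {p13, p14} × {c}, {p13, p14} × {d}, {p12, p13, p14} × {c}, {p12, p13, p14} × {d}, {p12, p13} × {c, d}, {p13, p14} × {c, d}, {p12, p13, p14} × {c, d}}; |τ_{X×Y}| = 36.

Enumerate products U × V with U ∈ τ_X, V ∈ τ_Y (deduplicated):
  ∅ × ∅ = {} (∅)
  {p12} × {c} = {(p12,c)}
  {p12} × {d} = {(p12,d)}
  {p13} × {c} = {(p13,c)}
  {p13} × {d} = {(p13,d)}
  {p12} × {c, d} = {(p12,c), (p12,d)}
  {p12, p13} × {c} = {(p12,c), (p13,c)}
  {p12, p13} × {d} = {(p12,d), (p13,d)}
  {p13} × {c, d} = {(p13,c), (p13,d)}
  {p13, p14} × {c} = {(p13,c), (p14,c)}
  {p13, p14} × {d} = {(p13,d), (p14,d)}
  {p12, p13, p14} × {c} = {(p12,c), (p13,c), (p14,c)}
  {p12, p13, p14} × {d} = {(p12,d), (p13,d), (p14,d)}
  {p12, p13} × {c, d} = {(p12,c), (p12,d), (p13,c), (p13,d)}
  {p13, p14} × {c, d} = {(p13,c), (p13,d), (p14,c), (p14,d)}
  {p12, p13, p14} × {c, d} = {(p12,c), (p12,d), (p13,c), (p13,d), (p14,c), (p14,d)}
These 16 distinct sets form the basis B.
Close under arbitrary unions to get τ_{X×Y}; counting gives |τ_{X×Y}| = 36.


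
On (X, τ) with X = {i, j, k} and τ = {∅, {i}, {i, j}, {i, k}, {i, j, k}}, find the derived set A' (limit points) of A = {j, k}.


A' = ∅

For each x ∈ X, list the open sets U ∈ τ with x ∈ U, then check whether U ∩ (A ∖ {x}) ≠ ∅ for every such U.
  x = i: open {i} ∋ x has {i} ∩ (A ∖ {i}) = ∅, so x is NOT a limit point.
  x = j: open {i, j} ∋ x has {i, j} ∩ (A ∖ {j}) = ∅, so x is NOT a limit point.
  x = k: open {i, k} ∋ x has {i, k} ∩ (A ∖ {k}) = ∅, so x is NOT a limit point.
Collecting: A' = ∅.


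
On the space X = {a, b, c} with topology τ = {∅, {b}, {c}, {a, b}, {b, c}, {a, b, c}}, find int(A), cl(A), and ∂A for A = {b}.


int(A) = {b}, cl(A) = {a, b}, ∂A = {a}.

Closed sets in (X, τ) are complements of opens:
  closed(X, τ) = {∅, {a}, {c}, {a, b}, {a, c}, {a, b, c}}.
int(A) = ⋃ {U ∈ τ : U ⊆ A}. Opens contained in A: ∅, {b}.
Taking the union of these: int(A) = {b}.
cl(A) = ⋂ {C closed : A ⊆ C}. Closed sets containing A: {a, b}, {a, b, c}.
Intersecting these: cl(A) = {a, b}.
∂A = cl(A) ∖ int(A) = {a, b} ∖ {b} = {a}.


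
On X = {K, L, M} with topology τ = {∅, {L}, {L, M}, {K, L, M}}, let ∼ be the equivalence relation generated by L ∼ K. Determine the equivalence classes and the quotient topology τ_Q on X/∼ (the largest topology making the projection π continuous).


X/∼ = {[K=L], [M]}; |τ_Q| = 2.

Equivalence classes: [K=L], [M].
Quotient map π: X → X/∼ sends K ↦ [K=L], L ↦ [K=L], M ↦ [M].
For each subset V ⊆ X/∼, compute π^{-1}(V) ⊆ X and check whether π^{-1}(V) ∈ τ. V is open in τ_Q iff π^{-1}(V) ∈ τ.
  V = {}: π^{-1}(V) = ∅ ∈ τ ✓.
  V = {[K=L]}: π^{-1}(V) = {K, L} ∉ τ ✗.
  V = {[M]}: π^{-1}(V) = {M} ∉ τ ✗.
  V = {[K=L], [M]}: π^{-1}(V) = {K, L, M} ∈ τ ✓.
Open sets in the quotient: τ_Q = {{}, {[K=L], [M]}} (2 elements).


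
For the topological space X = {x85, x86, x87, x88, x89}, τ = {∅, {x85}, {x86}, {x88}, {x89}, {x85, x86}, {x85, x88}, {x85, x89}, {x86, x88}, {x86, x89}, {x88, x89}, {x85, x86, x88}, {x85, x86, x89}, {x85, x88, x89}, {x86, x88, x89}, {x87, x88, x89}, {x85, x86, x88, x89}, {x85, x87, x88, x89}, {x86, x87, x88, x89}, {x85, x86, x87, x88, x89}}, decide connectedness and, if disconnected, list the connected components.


(X, τ) is disconnected; components = [{x85}, {x86}, {x87, x88, x89}].

Find clopen sets (U ∈ τ with X ∖ U ∈ τ):
  U = ∅, X ∖ U = {x85, x86, x87, x88, x89} — both open, so U is clopen.
  U = {x85}, X ∖ U = {x86, x87, x88, x89} — both open, so U is clopen.
  U = {x86}, X ∖ U = {x85, x87, x88, x89} — both open, so U is clopen.
  U = {x85, x86}, X ∖ U = {x87, x88, x89} — both open, so U is clopen.
  U = {x87, x88, x89}, X ∖ U = {x85, x86} — both open, so U is clopen.
  U = {x85, x87, x88, x89}, X ∖ U = {x86} — both open, so U is clopen.
  U = {x86, x87, x88, x89}, X ∖ U = {x85} — both open, so U is clopen.
  U = {x85, x86, x87, x88, x89}, X ∖ U = ∅ — both open, so U is clopen.
Nontrivial clopen(s) exist: e.g. {x87, x88, x89}. So (X, τ) is disconnected.
Compute connected components by grouping points that agree on all clopens:
  component: {x85}
  component: {x86}
  component: {x87, x88, x89}


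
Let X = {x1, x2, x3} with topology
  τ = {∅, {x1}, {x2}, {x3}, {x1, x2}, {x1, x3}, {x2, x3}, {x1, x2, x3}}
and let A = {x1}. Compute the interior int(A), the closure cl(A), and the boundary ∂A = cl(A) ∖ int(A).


int(A) = {x1}, cl(A) = {x1}, ∂A = ∅.

Closed sets in (X, τ) are complements of opens:
  closed(X, τ) = {∅, {x1}, {x2}, {x3}, {x1, x2}, {x1, x3}, {x2, x3}, {x1, x2, x3}}.
int(A) = ⋃ {U ∈ τ : U ⊆ A}. Opens contained in A: ∅, {x1}.
Taking the union of these: int(A) = {x1}.
cl(A) = ⋂ {C closed : A ⊆ C}. Closed sets containing A: {x1}, {x1, x2}, {x1, x3}, {x1, x2, x3}.
Intersecting these: cl(A) = {x1}.
∂A = cl(A) ∖ int(A) = {x1} ∖ {x1} = ∅.


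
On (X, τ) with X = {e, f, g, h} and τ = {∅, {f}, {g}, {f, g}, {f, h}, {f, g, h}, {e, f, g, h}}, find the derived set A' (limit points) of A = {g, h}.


A' = {e}

For each x ∈ X, list the open sets U ∈ τ with x ∈ U, then check whether U ∩ (A ∖ {x}) ≠ ∅ for every such U.
  x = e: opens ∋ x are {e, f, g, h}; each meets A ∖ {e}, so x IS a limit point.
  x = f: open {f} ∋ x has {f} ∩ (A ∖ {f}) = ∅, so x is NOT a limit point.
  x = g: open {g} ∋ x has {g} ∩ (A ∖ {g}) = ∅, so x is NOT a limit point.
  x = h: open {f, h} ∋ x has {f, h} ∩ (A ∖ {h}) = ∅, so x is NOT a limit point.
Collecting: A' = {e}.


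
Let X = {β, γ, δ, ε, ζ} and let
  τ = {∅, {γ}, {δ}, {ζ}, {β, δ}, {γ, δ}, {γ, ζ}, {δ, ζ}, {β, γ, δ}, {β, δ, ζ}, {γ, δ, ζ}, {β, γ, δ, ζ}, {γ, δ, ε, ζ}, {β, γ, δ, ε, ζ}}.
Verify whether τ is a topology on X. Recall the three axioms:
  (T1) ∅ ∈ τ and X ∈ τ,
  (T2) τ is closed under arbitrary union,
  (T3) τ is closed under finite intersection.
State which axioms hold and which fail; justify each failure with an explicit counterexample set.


τ IS a topology on X.

Axiom (T1): ∅ ∈ τ? Yes; X ∈ τ? Yes.
Axiom (T2/T3): check pairwise unions and intersections of members of τ.
All pairwise intersections and unions checked — each lies in τ. Therefore τ satisfies (T1), (T2), (T3): it IS a topology on X.


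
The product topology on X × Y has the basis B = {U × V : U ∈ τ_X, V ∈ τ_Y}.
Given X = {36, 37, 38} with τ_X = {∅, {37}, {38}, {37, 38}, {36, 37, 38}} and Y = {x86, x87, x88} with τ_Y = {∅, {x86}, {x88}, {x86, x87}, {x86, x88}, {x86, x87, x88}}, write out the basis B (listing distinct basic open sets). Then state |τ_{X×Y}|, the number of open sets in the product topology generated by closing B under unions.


Basis B = {∅ × ∅, {37} × {x86}, {37} × {x88}, {38} × {x86}, {38} × {x88}, {37} × {x86, x87}, {37} × {x86, x88}, {37, 38} × {x86}, {37, 38} × {x88}, {38} × {x86, x87}, {38} × {x86, x88}, {36, 37, 38} × {x86}, {36, 37, 38} × {x88}, {37} × {x86, x87, x88}, {38} × {x86, x87, x88}, {37, 38} × {x86, x87}, {37, 38} × {x86, x88}, {36, 37, 38} × {x86, x87}, {36, 37, 38} × {x86, x88}, {37, 38} × {x86, x87, x88}, {36, 37, 38} × {x86, x87, x88}}; |τ_{X×Y}| = 70.

Enumerate products U × V with U ∈ τ_X, V ∈ τ_Y (deduplicated):
  ∅ × ∅ = {} (∅)
  {37} × {x86} = {(37,x86)}
  {37} × {x88} = {(37,x88)}
  {38} × {x86} = {(38,x86)}
  {38} × {x88} = {(38,x88)}
  {37} × {x86, x87} = {(37,x86), (37,x87)}
  {37} × {x86, x88} = {(37,x86), (37,x88)}
  {37, 38} × {x86} = {(37,x86), (38,x86)}
  {37, 38} × {x88} = {(37,x88), (38,x88)}
  {38} × {x86, x87} = {(38,x86), (38,x87)}
  {38} × {x86, x88} = {(38,x86), (38,x88)}
  {36, 37, 38} × {x86} = {(36,x86), (37,x86), (38,x86)}
  {36, 37, 38} × {x88} = {(36,x88), (37,x88), (38,x88)}
  {37} × {x86, x87, x88} = {(37,x86), (37,x87), (37,x88)}
  {38} × {x86, x87, x88} = {(38,x86), (38,x87), (38,x88)}
  {37, 38} × {x86, x87} = {(37,x86), (37,x87), (38,x86), (38,x87)}
  {37, 38} × {x86, x88} = {(37,x86), (37,x88), (38,x86), (38,x88)}
  {36, 37, 38} × {x86, x87} = {(36,x86), (36,x87), (37,x86), (37,x87), (38,x86), (38,x87)}
  {36, 37, 38} × {x86, x88} = {(36,x86), (36,x88), (37,x86), (37,x88), (38,x86), (38,x88)}
  {37, 38} × {x86, x87, x88} = {(37,x86), (37,x87), (37,x88), (38,x86), (38,x87), (38,x88)}
  {36, 37, 38} × {x86, x87, x88} = {(36,x86), (36,x87), (36,x88), (37,x86), (37,x87), (37,x88), (38,x86), (38,x87), (38,x88)}
These 21 distinct sets form the basis B.
Close under arbitrary unions to get τ_{X×Y}; counting gives |τ_{X×Y}| = 70.


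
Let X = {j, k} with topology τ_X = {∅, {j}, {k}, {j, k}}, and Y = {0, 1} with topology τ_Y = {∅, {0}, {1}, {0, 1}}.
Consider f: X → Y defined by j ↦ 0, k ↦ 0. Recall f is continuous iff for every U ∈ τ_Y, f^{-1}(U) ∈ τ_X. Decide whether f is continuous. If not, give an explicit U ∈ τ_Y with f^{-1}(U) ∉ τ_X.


f IS continuous.

Compute f^{-1}(U) for each U ∈ τ_Y:
  U = ∅: f^{-1}(U) = ∅ ∈ τ_X ✓.
  U = {0}: f^{-1}(U) = {j, k} ∈ τ_X ✓.
  U = {1}: f^{-1}(U) = ∅ ∈ τ_X ✓.
  U = {0, 1}: f^{-1}(U) = {j, k} ∈ τ_X ✓.
Every preimage lies in τ_X, so f IS continuous.


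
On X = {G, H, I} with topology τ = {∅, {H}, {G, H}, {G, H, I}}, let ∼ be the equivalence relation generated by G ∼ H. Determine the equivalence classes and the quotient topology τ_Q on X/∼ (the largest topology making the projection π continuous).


X/∼ = {[G=H], [I]}; |τ_Q| = 3.

Equivalence classes: [G=H], [I].
Quotient map π: X → X/∼ sends G ↦ [G=H], H ↦ [G=H], I ↦ [I].
For each subset V ⊆ X/∼, compute π^{-1}(V) ⊆ X and check whether π^{-1}(V) ∈ τ. V is open in τ_Q iff π^{-1}(V) ∈ τ.
  V = {}: π^{-1}(V) = ∅ ∈ τ ✓.
  V = {[G=H]}: π^{-1}(V) = {G, H} ∈ τ ✓.
  V = {[I]}: π^{-1}(V) = {I} ∉ τ ✗.
  V = {[G=H], [I]}: π^{-1}(V) = {G, H, I} ∈ τ ✓.
Open sets in the quotient: τ_Q = {{}, {[G=H]}, {[G=H], [I]}} (3 elements).


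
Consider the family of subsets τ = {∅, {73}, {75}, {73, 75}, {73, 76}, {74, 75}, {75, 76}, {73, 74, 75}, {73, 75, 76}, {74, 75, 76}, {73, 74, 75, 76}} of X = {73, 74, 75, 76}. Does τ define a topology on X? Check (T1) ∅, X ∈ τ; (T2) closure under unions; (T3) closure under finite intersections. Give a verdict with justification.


τ is NOT a topology on X.

Axiom (T1): ∅ ∈ τ? Yes; X ∈ τ? Yes.
Axiom (T2/T3): check pairwise unions and intersections of members of τ.
Counterexample for (T3): {73, 76} ∩ {75, 76} = {76} ∉ τ. Therefore τ is NOT a topology.


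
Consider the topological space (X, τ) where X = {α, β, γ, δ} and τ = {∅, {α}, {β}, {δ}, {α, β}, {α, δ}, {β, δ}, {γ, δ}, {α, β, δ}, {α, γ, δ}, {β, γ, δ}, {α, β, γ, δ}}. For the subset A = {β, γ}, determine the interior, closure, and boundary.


int(A) = {β}, cl(A) = {β, γ}, ∂A = {γ}.

Closed sets in (X, τ) are complements of opens:
  closed(X, τ) = {∅, {α}, {β}, {γ}, {α, β}, {α, γ}, {β, γ}, {γ, δ}, {α, β, γ}, {α, γ, δ}, {β, γ, δ}, {α, β, γ, δ}}.
int(A) = ⋃ {U ∈ τ : U ⊆ A}. Opens contained in A: ∅, {β}.
Taking the union of these: int(A) = {β}.
cl(A) = ⋂ {C closed : A ⊆ C}. Closed sets containing A: {β, γ}, {α, β, γ}, {β, γ, δ}, {α, β, γ, δ}.
Intersecting these: cl(A) = {β, γ}.
∂A = cl(A) ∖ int(A) = {β, γ} ∖ {β} = {γ}.


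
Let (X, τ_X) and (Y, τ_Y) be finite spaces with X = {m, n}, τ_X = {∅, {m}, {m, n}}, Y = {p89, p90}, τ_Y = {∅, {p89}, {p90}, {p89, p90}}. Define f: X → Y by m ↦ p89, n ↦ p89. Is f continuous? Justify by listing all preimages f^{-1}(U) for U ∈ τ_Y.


f IS continuous.

Compute f^{-1}(U) for each U ∈ τ_Y:
  U = ∅: f^{-1}(U) = ∅ ∈ τ_X ✓.
  U = {p89}: f^{-1}(U) = {m, n} ∈ τ_X ✓.
  U = {p90}: f^{-1}(U) = ∅ ∈ τ_X ✓.
  U = {p89, p90}: f^{-1}(U) = {m, n} ∈ τ_X ✓.
Every preimage lies in τ_X, so f IS continuous.


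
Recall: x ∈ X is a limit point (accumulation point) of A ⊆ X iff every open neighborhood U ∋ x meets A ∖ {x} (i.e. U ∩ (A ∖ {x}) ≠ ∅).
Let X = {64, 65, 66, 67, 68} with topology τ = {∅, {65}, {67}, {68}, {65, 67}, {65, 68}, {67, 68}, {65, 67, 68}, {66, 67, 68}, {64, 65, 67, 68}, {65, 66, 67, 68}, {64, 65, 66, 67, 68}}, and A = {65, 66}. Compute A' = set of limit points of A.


A' = {64}

For each x ∈ X, list the open sets U ∈ τ with x ∈ U, then check whether U ∩ (A ∖ {x}) ≠ ∅ for every such U.
  x = 64: opens ∋ x are {64, 65, 67, 68}, {64, 65, 66, 67, 68}; each meets A ∖ {64}, so x IS a limit point.
  x = 65: open {65} ∋ x has {65} ∩ (A ∖ {65}) = ∅, so x is NOT a limit point.
  x = 66: open {66, 67, 68} ∋ x has {66, 67, 68} ∩ (A ∖ {66}) = ∅, so x is NOT a limit point.
  x = 67: open {67} ∋ x has {67} ∩ (A ∖ {67}) = ∅, so x is NOT a limit point.
  x = 68: open {68} ∋ x has {68} ∩ (A ∖ {68}) = ∅, so x is NOT a limit point.
Collecting: A' = {64}.


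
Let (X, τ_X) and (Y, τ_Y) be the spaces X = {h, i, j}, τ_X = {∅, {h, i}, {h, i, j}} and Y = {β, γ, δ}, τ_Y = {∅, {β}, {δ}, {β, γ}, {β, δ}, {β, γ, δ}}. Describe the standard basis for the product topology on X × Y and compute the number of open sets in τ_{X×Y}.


Basis B = {∅ × ∅, {h, i} × {β}, {h, i} × {δ}, {h, i, j} × {β}, {h, i, j} × {δ}, {h, i} × {β, γ}, {h, i} × {β, δ}, {h, i} × {β, γ, δ}, {h, i, j} × {β, γ}, {h, i, j} × {β, δ}, {h, i, j} × {β, γ, δ}}; |τ_{X×Y}| = 18.

Enumerate products U × V with U ∈ τ_X, V ∈ τ_Y (deduplicated):
  ∅ × ∅ = {} (∅)
  {h, i} × {β} = {(h,β), (i,β)}
  {h, i} × {δ} = {(h,δ), (i,δ)}
  {h, i, j} × {β} = {(h,β), (i,β), (j,β)}
  {h, i, j} × {δ} = {(h,δ), (i,δ), (j,δ)}
  {h, i} × {β, γ} = {(h,β), (h,γ), (i,β), (i,γ)}
  {h, i} × {β, δ} = {(h,β), (h,δ), (i,β), (i,δ)}
  {h, i} × {β, γ, δ} = {(h,β), (h,γ), (h,δ), (i,β), (i,γ), (i,δ)}
  {h, i, j} × {β, γ} = {(h,β), (h,γ), (i,β), (i,γ), (j,β), (j,γ)}
  {h, i, j} × {β, δ} = {(h,β), (h,δ), (i,β), (i,δ), (j,β), (j,δ)}
  {h, i, j} × {β, γ, δ} = {(h,β), (h,γ), (h,δ), (i,β), (i,γ), (i,δ), (j,β), (j,γ), (j,δ)}
These 11 distinct sets form the basis B.
Close under arbitrary unions to get τ_{X×Y}; counting gives |τ_{X×Y}| = 18.


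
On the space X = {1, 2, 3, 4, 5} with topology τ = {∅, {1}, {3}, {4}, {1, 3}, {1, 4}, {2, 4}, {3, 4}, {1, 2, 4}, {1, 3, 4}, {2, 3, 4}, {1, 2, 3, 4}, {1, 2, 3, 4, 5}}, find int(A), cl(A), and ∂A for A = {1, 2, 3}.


int(A) = {1, 3}, cl(A) = {1, 2, 3, 5}, ∂A = {2, 5}.

Closed sets in (X, τ) are complements of opens:
  closed(X, τ) = {∅, {5}, {1, 5}, {2, 5}, {3, 5}, {1, 2, 5}, {1, 3, 5}, {2, 3, 5}, {2, 4, 5}, {1, 2, 3, 5}, {1, 2, 4, 5}, {2, 3, 4, 5}, {1, 2, 3, 4, 5}}.
int(A) = ⋃ {U ∈ τ : U ⊆ A}. Opens contained in A: ∅, {1}, {3}, {1, 3}.
Taking the union of these: int(A) = {1, 3}.
cl(A) = ⋂ {C closed : A ⊆ C}. Closed sets containing A: {1, 2, 3, 5}, {1, 2, 3, 4, 5}.
Intersecting these: cl(A) = {1, 2, 3, 5}.
∂A = cl(A) ∖ int(A) = {1, 2, 3, 5} ∖ {1, 3} = {2, 5}.


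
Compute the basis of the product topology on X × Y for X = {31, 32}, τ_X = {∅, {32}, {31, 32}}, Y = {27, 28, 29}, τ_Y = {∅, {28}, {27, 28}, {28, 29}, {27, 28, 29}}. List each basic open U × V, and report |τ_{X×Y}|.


Basis B = {∅ × ∅, {32} × {28}, {31, 32} × {28}, {32} × {27, 28}, {32} × {28, 29}, {32} × {27, 28, 29}, {31, 32} × {27, 28}, {31, 32} × {28, 29}, {31, 32} × {27, 28, 29}}; |τ_{X×Y}| = 14.

Enumerate products U × V with U ∈ τ_X, V ∈ τ_Y (deduplicated):
  ∅ × ∅ = {} (∅)
  {32} × {28} = {(32,28)}
  {31, 32} × {28} = {(31,28), (32,28)}
  {32} × {27, 28} = {(32,27), (32,28)}
  {32} × {28, 29} = {(32,28), (32,29)}
  {32} × {27, 28, 29} = {(32,27), (32,28), (32,29)}
  {31, 32} × {27, 28} = {(31,27), (31,28), (32,27), (32,28)}
  {31, 32} × {28, 29} = {(31,28), (31,29), (32,28), (32,29)}
  {31, 32} × {27, 28, 29} = {(31,27), (31,28), (31,29), (32,27), (32,28), (32,29)}
These 9 distinct sets form the basis B.
Close under arbitrary unions to get τ_{X×Y}; counting gives |τ_{X×Y}| = 14.


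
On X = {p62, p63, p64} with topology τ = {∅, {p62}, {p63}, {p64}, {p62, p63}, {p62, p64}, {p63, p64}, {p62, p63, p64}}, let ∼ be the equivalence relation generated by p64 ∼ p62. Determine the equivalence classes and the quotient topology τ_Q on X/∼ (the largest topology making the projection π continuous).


X/∼ = {[p62=p64], [p63]}; |τ_Q| = 4.

Equivalence classes: [p62=p64], [p63].
Quotient map π: X → X/∼ sends p62 ↦ [p62=p64], p63 ↦ [p63], p64 ↦ [p62=p64].
For each subset V ⊆ X/∼, compute π^{-1}(V) ⊆ X and check whether π^{-1}(V) ∈ τ. V is open in τ_Q iff π^{-1}(V) ∈ τ.
  V = {}: π^{-1}(V) = ∅ ∈ τ ✓.
  V = {[p62=p64]}: π^{-1}(V) = {p62, p64} ∈ τ ✓.
  V = {[p63]}: π^{-1}(V) = {p63} ∈ τ ✓.
  V = {[p62=p64], [p63]}: π^{-1}(V) = {p62, p63, p64} ∈ τ ✓.
Open sets in the quotient: τ_Q = {{}, {[p62=p64]}, {[p63]}, {[p62=p64], [p63]}} (4 elements).


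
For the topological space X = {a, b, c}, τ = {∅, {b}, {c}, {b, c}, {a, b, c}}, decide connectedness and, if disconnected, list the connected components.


(X, τ) is connected.

Find clopen sets (U ∈ τ with X ∖ U ∈ τ):
  U = ∅, X ∖ U = {a, b, c} — both open, so U is clopen.
  U = {a, b, c}, X ∖ U = ∅ — both open, so U is clopen.
Only trivial clopens (∅ and X) exist, so (X, τ) is connected.
Compute connected components by grouping points that agree on all clopens:
  component: {a, b, c}


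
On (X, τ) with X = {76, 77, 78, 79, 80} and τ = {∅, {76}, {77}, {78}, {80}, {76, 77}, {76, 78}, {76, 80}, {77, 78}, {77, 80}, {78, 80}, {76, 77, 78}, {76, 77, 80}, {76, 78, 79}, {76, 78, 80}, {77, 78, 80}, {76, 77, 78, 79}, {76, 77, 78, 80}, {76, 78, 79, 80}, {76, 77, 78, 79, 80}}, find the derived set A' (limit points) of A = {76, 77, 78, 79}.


A' = {79}

For each x ∈ X, list the open sets U ∈ τ with x ∈ U, then check whether U ∩ (A ∖ {x}) ≠ ∅ for every such U.
  x = 76: open {76} ∋ x has {76} ∩ (A ∖ {76}) = ∅, so x is NOT a limit point.
  x = 77: open {77} ∋ x has {77} ∩ (A ∖ {77}) = ∅, so x is NOT a limit point.
  x = 78: open {78} ∋ x has {78} ∩ (A ∖ {78}) = ∅, so x is NOT a limit point.
  x = 79: opens ∋ x are {76, 78, 79}, {76, 77, 78, 79}, {76, 78, 79, 80}, {76, 77, 78, 79, 80}; each meets A ∖ {79}, so x IS a limit point.
  x = 80: open {80} ∋ x has {80} ∩ (A ∖ {80}) = ∅, so x is NOT a limit point.
Collecting: A' = {79}.


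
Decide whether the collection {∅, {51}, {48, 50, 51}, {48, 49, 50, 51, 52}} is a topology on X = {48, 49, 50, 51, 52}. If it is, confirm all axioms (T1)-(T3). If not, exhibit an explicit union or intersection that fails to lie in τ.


τ IS a topology on X.

Axiom (T1): ∅ ∈ τ? Yes; X ∈ τ? Yes.
Axiom (T2/T3): check pairwise unions and intersections of members of τ.
All pairwise intersections and unions checked — each lies in τ. Therefore τ satisfies (T1), (T2), (T3): it IS a topology on X.


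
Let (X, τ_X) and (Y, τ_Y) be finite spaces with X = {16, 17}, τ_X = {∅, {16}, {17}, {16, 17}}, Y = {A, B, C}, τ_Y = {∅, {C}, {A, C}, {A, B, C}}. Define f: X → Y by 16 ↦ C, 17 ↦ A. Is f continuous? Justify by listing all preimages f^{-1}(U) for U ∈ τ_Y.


f IS continuous.

Compute f^{-1}(U) for each U ∈ τ_Y:
  U = ∅: f^{-1}(U) = ∅ ∈ τ_X ✓.
  U = {C}: f^{-1}(U) = {16} ∈ τ_X ✓.
  U = {A, C}: f^{-1}(U) = {16, 17} ∈ τ_X ✓.
  U = {A, B, C}: f^{-1}(U) = {16, 17} ∈ τ_X ✓.
Every preimage lies in τ_X, so f IS continuous.


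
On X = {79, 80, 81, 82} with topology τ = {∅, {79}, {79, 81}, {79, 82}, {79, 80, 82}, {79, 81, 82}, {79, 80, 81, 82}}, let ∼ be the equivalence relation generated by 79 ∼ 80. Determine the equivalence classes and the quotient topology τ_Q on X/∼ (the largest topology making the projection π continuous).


X/∼ = {[79=80], [81], [82]}; |τ_Q| = 3.

Equivalence classes: [79=80], [81], [82].
Quotient map π: X → X/∼ sends 79 ↦ [79=80], 80 ↦ [79=80], 81 ↦ [81], 82 ↦ [82].
For each subset V ⊆ X/∼, compute π^{-1}(V) ⊆ X and check whether π^{-1}(V) ∈ τ. V is open in τ_Q iff π^{-1}(V) ∈ τ.
  V = {}: π^{-1}(V) = ∅ ∈ τ ✓.
  V = {[79=80]}: π^{-1}(V) = {79, 80} ∉ τ ✗.
  V = {[81]}: π^{-1}(V) = {81} ∉ τ ✗.
  V = {[79=80], [81]}: π^{-1}(V) = {79, 80, 81} ∉ τ ✗.
  V = {[82]}: π^{-1}(V) = {82} ∉ τ ✗.
  V = {[79=80], [82]}: π^{-1}(V) = {79, 80, 82} ∈ τ ✓.
  V = {[81], [82]}: π^{-1}(V) = {81, 82} ∉ τ ✗.
  V = {[79=80], [81], [82]}: π^{-1}(V) = {79, 80, 81, 82} ∈ τ ✓.
Open sets in the quotient: τ_Q = {{}, {[79=80], [82]}, {[79=80], [81], [82]}} (3 elements).


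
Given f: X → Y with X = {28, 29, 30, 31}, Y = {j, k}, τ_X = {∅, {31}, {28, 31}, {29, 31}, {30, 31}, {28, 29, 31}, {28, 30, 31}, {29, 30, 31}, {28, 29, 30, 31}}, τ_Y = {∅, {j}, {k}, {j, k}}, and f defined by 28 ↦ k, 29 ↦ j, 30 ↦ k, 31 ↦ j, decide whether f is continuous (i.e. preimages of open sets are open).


f is NOT continuous.

Compute f^{-1}(U) for each U ∈ τ_Y:
  U = ∅: f^{-1}(U) = ∅ ∈ τ_X ✓.
  U = {j}: f^{-1}(U) = {29, 31} ∈ τ_X ✓.
  U = {k}: f^{-1}(U) = {28, 30} ∉ τ_X ✗.
  U = {j, k}: f^{-1}(U) = {28, 29, 30, 31} ∈ τ_X ✓.
Found U = {k} with f^{-1}(U) = {28, 30} not in τ_X. Therefore f is NOT continuous.


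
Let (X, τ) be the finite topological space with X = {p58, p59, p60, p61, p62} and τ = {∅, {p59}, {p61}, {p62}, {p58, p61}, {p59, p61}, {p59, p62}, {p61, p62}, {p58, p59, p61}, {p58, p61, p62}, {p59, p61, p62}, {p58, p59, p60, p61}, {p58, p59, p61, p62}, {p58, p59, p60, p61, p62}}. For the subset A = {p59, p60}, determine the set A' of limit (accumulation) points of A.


A' = {p60}

For each x ∈ X, list the open sets U ∈ τ with x ∈ U, then check whether U ∩ (A ∖ {x}) ≠ ∅ for every such U.
  x = p58: open {p58, p61} ∋ x has {p58, p61} ∩ (A ∖ {p58}) = ∅, so x is NOT a limit point.
  x = p59: open {p59} ∋ x has {p59} ∩ (A ∖ {p59}) = ∅, so x is NOT a limit point.
  x = p60: opens ∋ x are {p58, p59, p60, p61}, {p58, p59, p60, p61, p62}; each meets A ∖ {p60}, so x IS a limit point.
  x = p61: open {p61} ∋ x has {p61} ∩ (A ∖ {p61}) = ∅, so x is NOT a limit point.
  x = p62: open {p62} ∋ x has {p62} ∩ (A ∖ {p62}) = ∅, so x is NOT a limit point.
Collecting: A' = {p60}.


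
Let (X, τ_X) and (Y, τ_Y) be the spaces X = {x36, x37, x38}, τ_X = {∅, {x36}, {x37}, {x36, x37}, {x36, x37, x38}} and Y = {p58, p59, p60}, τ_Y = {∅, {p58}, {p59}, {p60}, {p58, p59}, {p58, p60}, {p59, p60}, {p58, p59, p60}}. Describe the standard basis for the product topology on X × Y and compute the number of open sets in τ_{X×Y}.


Basis B = {∅ × ∅, {x36} × {p58}, {x36} × {p59}, {x36} × {p60}, {x37} × {p58}, {x37} × {p59}, {x37} × {p60}, {x36} × {p58, p59}, {x36} × {p58, p60}, {x36, x37} × {p58}, {x36} × {p59, p60}, {x36, x37} × {p59}, {x36, x37} × {p60}, {x37} × {p58, p59}, {x37} × {p58, p60}, {x37} × {p59, p60}, {x36} × {p58, p59, p60}, {x36, x37, x38} × {p58}, {x36, x37, x38} × {p59}, {x36, x37, x38} × {p60}, {x37} × {p58, p59, p60}, {x36, x37} × {p58, p59}, {x36, x37} × {p58, p60}, {x36, x37} × {p59, p60}, {x36, x37} × {p58, p59, p60}, {x36, x37, x38} × {p58, p59}, {x36, x37, x38} × {p58, p60}, {x36, x37, x38} × {p59, p60}, {x36, x37, x38} × {p58, p59, p60}}; |τ_{X×Y}| = 125.

Enumerate products U × V with U ∈ τ_X, V ∈ τ_Y (deduplicated):
  ∅ × ∅ = {} (∅)
  {x36} × {p58} = {(x36,p58)}
  {x36} × {p59} = {(x36,p59)}
  {x36} × {p60} = {(x36,p60)}
  {x37} × {p58} = {(x37,p58)}
  {x37} × {p59} = {(x37,p59)}
  {x37} × {p60} = {(x37,p60)}
  {x36} × {p58, p59} = {(x36,p58), (x36,p59)}
  {x36} × {p58, p60} = {(x36,p58), (x36,p60)}
  {x36, x37} × {p58} = {(x36,p58), (x37,p58)}
  {x36} × {p59, p60} = {(x36,p59), (x36,p60)}
  {x36, x37} × {p59} = {(x36,p59), (x37,p59)}
  {x36, x37} × {p60} = {(x36,p60), (x37,p60)}
  {x37} × {p58, p59} = {(x37,p58), (x37,p59)}
  {x37} × {p58, p60} = {(x37,p58), (x37,p60)}
  {x37} × {p59, p60} = {(x37,p59), (x37,p60)}
  {x36} × {p58, p59, p60} = {(x36,p58), (x36,p59), (x36,p60)}
  {x36, x37, x38} × {p58} = {(x36,p58), (x37,p58), (x38,p58)}
  {x36, x37, x38} × {p59} = {(x36,p59), (x37,p59), (x38,p59)}
  {x36, x37, x38} × {p60} = {(x36,p60), (x37,p60), (x38,p60)}
  {x37} × {p58, p59, p60} = {(x37,p58), (x37,p59), (x37,p60)}
  {x36, x37} × {p58, p59} = {(x36,p58), (x36,p59), (x37,p58), (x37,p59)}
  {x36, x37} × {p58, p60} = {(x36,p58), (x36,p60), (x37,p58), (x37,p60)}
  {x36, x37} × {p59, p60} = {(x36,p59), (x36,p60), (x37,p59), (x37,p60)}
  {x36, x37} × {p58, p59, p60} = {(x36,p58), (x36,p59), (x36,p60), (x37,p58), (x37,p59), (x37,p60)}
  {x36, x37, x38} × {p58, p59} = {(x36,p58), (x36,p59), (x37,p58), (x37,p59), (x38,p58), (x38,p59)}
  {x36, x37, x38} × {p58, p60} = {(x36,p58), (x36,p60), (x37,p58), (x37,p60), (x38,p58), (x38,p60)}
  {x36, x37, x38} × {p59, p60} = {(x36,p59), (x36,p60), (x37,p59), (x37,p60), (x38,p59), (x38,p60)}
  {x36, x37, x38} × {p58, p59, p60} = {(x36,p58), (x36,p59), (x36,p60), (x37,p58), (x37,p59), (x37,p60), (x38,p58), (x38,p59), (x38,p60)}
These 29 distinct sets form the basis B.
Close under arbitrary unions to get τ_{X×Y}; counting gives |τ_{X×Y}| = 125.


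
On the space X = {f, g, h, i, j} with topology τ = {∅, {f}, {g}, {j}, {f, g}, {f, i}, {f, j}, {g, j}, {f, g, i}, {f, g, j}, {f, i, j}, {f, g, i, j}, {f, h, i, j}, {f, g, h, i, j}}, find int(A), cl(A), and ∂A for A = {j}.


int(A) = {j}, cl(A) = {h, j}, ∂A = {h}.

Closed sets in (X, τ) are complements of opens:
  closed(X, τ) = {∅, {g}, {h}, {g, h}, {h, i}, {h, j}, {f, h, i}, {g, h, i}, {g, h, j}, {h, i, j}, {f, g, h, i}, {f, h, i, j}, {g, h, i, j}, {f, g, h, i, j}}.
int(A) = ⋃ {U ∈ τ : U ⊆ A}. Opens contained in A: ∅, {j}.
Taking the union of these: int(A) = {j}.
cl(A) = ⋂ {C closed : A ⊆ C}. Closed sets containing A: {h, j}, {g, h, j}, {h, i, j}, {f, h, i, j}, {g, h, i, j}, {f, g, h, i, j}.
Intersecting these: cl(A) = {h, j}.
∂A = cl(A) ∖ int(A) = {h, j} ∖ {j} = {h}.


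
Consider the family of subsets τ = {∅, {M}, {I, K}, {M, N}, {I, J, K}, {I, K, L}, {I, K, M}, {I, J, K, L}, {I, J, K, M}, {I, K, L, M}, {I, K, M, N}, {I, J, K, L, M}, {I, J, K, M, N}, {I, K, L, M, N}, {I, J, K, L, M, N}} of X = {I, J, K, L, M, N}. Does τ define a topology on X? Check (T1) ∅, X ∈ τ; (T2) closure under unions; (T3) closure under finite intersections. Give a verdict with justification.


τ IS a topology on X.

Axiom (T1): ∅ ∈ τ? Yes; X ∈ τ? Yes.
Axiom (T2/T3): check pairwise unions and intersections of members of τ.
All pairwise intersections and unions checked — each lies in τ. Therefore τ satisfies (T1), (T2), (T3): it IS a topology on X.


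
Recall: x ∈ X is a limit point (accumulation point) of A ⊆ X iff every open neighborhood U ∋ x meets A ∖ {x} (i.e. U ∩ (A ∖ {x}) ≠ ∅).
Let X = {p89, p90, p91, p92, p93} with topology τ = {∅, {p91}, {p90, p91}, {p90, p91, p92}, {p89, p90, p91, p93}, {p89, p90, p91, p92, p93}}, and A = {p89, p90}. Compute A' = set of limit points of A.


A' = {p89, p92, p93}

For each x ∈ X, list the open sets U ∈ τ with x ∈ U, then check whether U ∩ (A ∖ {x}) ≠ ∅ for every such U.
  x = p89: opens ∋ x are {p89, p90, p91, p93}, {p89, p90, p91, p92, p93}; each meets A ∖ {p89}, so x IS a limit point.
  x = p90: open {p90, p91} ∋ x has {p90, p91} ∩ (A ∖ {p90}) = ∅, so x is NOT a limit point.
  x = p91: open {p91} ∋ x has {p91} ∩ (A ∖ {p91}) = ∅, so x is NOT a limit point.
  x = p92: opens ∋ x are {p90, p91, p92}, {p89, p90, p91, p92, p93}; each meets A ∖ {p92}, so x IS a limit point.
  x = p93: opens ∋ x are {p89, p90, p91, p93}, {p89, p90, p91, p92, p93}; each meets A ∖ {p93}, so x IS a limit point.
Collecting: A' = {p89, p92, p93}.


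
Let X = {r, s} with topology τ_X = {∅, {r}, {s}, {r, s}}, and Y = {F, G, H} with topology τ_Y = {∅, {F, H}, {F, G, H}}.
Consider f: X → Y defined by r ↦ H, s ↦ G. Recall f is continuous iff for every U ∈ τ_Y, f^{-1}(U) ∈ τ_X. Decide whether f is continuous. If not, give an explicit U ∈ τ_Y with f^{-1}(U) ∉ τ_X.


f IS continuous.

Compute f^{-1}(U) for each U ∈ τ_Y:
  U = ∅: f^{-1}(U) = ∅ ∈ τ_X ✓.
  U = {F, H}: f^{-1}(U) = {r} ∈ τ_X ✓.
  U = {F, G, H}: f^{-1}(U) = {r, s} ∈ τ_X ✓.
Every preimage lies in τ_X, so f IS continuous.


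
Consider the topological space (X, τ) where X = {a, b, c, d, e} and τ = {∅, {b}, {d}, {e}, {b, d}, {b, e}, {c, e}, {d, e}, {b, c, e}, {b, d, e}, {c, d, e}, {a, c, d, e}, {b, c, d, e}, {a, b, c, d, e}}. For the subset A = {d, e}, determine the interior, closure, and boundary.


int(A) = {d, e}, cl(A) = {a, c, d, e}, ∂A = {a, c}.

Closed sets in (X, τ) are complements of opens:
  closed(X, τ) = {∅, {a}, {b}, {a, b}, {a, c}, {a, d}, {a, b, c}, {a, b, d}, {a, c, d}, {a, c, e}, {a, b, c, d}, {a, b, c, e}, {a, c, d, e}, {a, b, c, d, e}}.
int(A) = ⋃ {U ∈ τ : U ⊆ A}. Opens contained in A: ∅, {d}, {e}, {d, e}.
Taking the union of these: int(A) = {d, e}.
cl(A) = ⋂ {C closed : A ⊆ C}. Closed sets containing A: {a, c, d, e}, {a, b, c, d, e}.
Intersecting these: cl(A) = {a, c, d, e}.
∂A = cl(A) ∖ int(A) = {a, c, d, e} ∖ {d, e} = {a, c}.


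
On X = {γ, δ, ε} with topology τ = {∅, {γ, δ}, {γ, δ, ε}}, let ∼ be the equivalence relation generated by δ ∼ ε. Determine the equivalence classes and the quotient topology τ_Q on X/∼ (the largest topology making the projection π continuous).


X/∼ = {[γ], [δ=ε]}; |τ_Q| = 2.

Equivalence classes: [γ], [δ=ε].
Quotient map π: X → X/∼ sends γ ↦ [γ], δ ↦ [δ=ε], ε ↦ [δ=ε].
For each subset V ⊆ X/∼, compute π^{-1}(V) ⊆ X and check whether π^{-1}(V) ∈ τ. V is open in τ_Q iff π^{-1}(V) ∈ τ.
  V = {}: π^{-1}(V) = ∅ ∈ τ ✓.
  V = {[γ]}: π^{-1}(V) = {γ} ∉ τ ✗.
  V = {[δ=ε]}: π^{-1}(V) = {δ, ε} ∉ τ ✗.
  V = {[γ], [δ=ε]}: π^{-1}(V) = {γ, δ, ε} ∈ τ ✓.
Open sets in the quotient: τ_Q = {{}, {[γ], [δ=ε]}} (2 elements).


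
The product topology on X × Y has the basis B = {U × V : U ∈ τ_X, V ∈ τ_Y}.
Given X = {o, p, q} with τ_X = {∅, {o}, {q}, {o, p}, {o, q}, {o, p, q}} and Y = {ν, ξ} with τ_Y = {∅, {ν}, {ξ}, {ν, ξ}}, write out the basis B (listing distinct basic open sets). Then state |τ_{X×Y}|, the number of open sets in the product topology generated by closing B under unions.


Basis B = {∅ × ∅, {o} × {ν}, {o} × {ξ}, {q} × {ν}, {q} × {ξ}, {o} × {ν, ξ}, {o, p} × {ν}, {o, q} × {ν}, {o, p} × {ξ}, {o, q} × {ξ}, {q} × {ν, ξ}, {o, p, q} × {ν}, {o, p, q} × {ξ}, {o, p} × {ν, ξ}, {o, q} × {ν, ξ}, {o, p, q} × {ν, ξ}}; |τ_{X×Y}| = 36.

Enumerate products U × V with U ∈ τ_X, V ∈ τ_Y (deduplicated):
  ∅ × ∅ = {} (∅)
  {o} × {ν} = {(o,ν)}
  {o} × {ξ} = {(o,ξ)}
  {q} × {ν} = {(q,ν)}
  {q} × {ξ} = {(q,ξ)}
  {o} × {ν, ξ} = {(o,ν), (o,ξ)}
  {o, p} × {ν} = {(o,ν), (p,ν)}
  {o, q} × {ν} = {(o,ν), (q,ν)}
  {o, p} × {ξ} = {(o,ξ), (p,ξ)}
  {o, q} × {ξ} = {(o,ξ), (q,ξ)}
  {q} × {ν, ξ} = {(q,ν), (q,ξ)}
  {o, p, q} × {ν} = {(o,ν), (p,ν), (q,ν)}
  {o, p, q} × {ξ} = {(o,ξ), (p,ξ), (q,ξ)}
  {o, p} × {ν, ξ} = {(o,ν), (o,ξ), (p,ν), (p,ξ)}
  {o, q} × {ν, ξ} = {(o,ν), (o,ξ), (q,ν), (q,ξ)}
  {o, p, q} × {ν, ξ} = {(o,ν), (o,ξ), (p,ν), (p,ξ), (q,ν), (q,ξ)}
These 16 distinct sets form the basis B.
Close under arbitrary unions to get τ_{X×Y}; counting gives |τ_{X×Y}| = 36.


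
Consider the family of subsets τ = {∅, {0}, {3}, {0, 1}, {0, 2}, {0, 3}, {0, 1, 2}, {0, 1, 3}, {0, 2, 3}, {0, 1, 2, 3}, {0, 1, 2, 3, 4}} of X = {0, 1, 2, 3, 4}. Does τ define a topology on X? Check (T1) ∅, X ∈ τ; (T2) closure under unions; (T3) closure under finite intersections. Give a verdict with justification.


τ IS a topology on X.

Axiom (T1): ∅ ∈ τ? Yes; X ∈ τ? Yes.
Axiom (T2/T3): check pairwise unions and intersections of members of τ.
All pairwise intersections and unions checked — each lies in τ. Therefore τ satisfies (T1), (T2), (T3): it IS a topology on X.


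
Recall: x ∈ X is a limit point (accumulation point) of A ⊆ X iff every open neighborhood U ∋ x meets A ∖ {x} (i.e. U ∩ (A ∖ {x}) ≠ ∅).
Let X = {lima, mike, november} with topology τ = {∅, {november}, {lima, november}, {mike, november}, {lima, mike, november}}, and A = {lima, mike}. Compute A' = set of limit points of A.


A' = ∅

For each x ∈ X, list the open sets U ∈ τ with x ∈ U, then check whether U ∩ (A ∖ {x}) ≠ ∅ for every such U.
  x = lima: open {lima, november} ∋ x has {lima, november} ∩ (A ∖ {lima}) = ∅, so x is NOT a limit point.
  x = mike: open {mike, november} ∋ x has {mike, november} ∩ (A ∖ {mike}) = ∅, so x is NOT a limit point.
  x = november: open {november} ∋ x has {november} ∩ (A ∖ {november}) = ∅, so x is NOT a limit point.
Collecting: A' = ∅.


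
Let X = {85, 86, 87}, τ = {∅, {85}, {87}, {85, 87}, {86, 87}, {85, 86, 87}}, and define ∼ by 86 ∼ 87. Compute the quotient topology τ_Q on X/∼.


X/∼ = {[85], [86=87]}; |τ_Q| = 4.

Equivalence classes: [85], [86=87].
Quotient map π: X → X/∼ sends 85 ↦ [85], 86 ↦ [86=87], 87 ↦ [86=87].
For each subset V ⊆ X/∼, compute π^{-1}(V) ⊆ X and check whether π^{-1}(V) ∈ τ. V is open in τ_Q iff π^{-1}(V) ∈ τ.
  V = {}: π^{-1}(V) = ∅ ∈ τ ✓.
  V = {[85]}: π^{-1}(V) = {85} ∈ τ ✓.
  V = {[86=87]}: π^{-1}(V) = {86, 87} ∈ τ ✓.
  V = {[85], [86=87]}: π^{-1}(V) = {85, 86, 87} ∈ τ ✓.
Open sets in the quotient: τ_Q = {{}, {[85]}, {[86=87]}, {[85], [86=87]}} (4 elements).


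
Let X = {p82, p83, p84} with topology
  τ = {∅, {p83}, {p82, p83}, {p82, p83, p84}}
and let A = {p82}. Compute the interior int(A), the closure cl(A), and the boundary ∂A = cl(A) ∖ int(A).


int(A) = ∅, cl(A) = {p82, p84}, ∂A = {p82, p84}.

Closed sets in (X, τ) are complements of opens:
  closed(X, τ) = {∅, {p84}, {p82, p84}, {p82, p83, p84}}.
int(A) = ⋃ {U ∈ τ : U ⊆ A}. Opens contained in A: ∅.
Taking the union of these: int(A) = ∅.
cl(A) = ⋂ {C closed : A ⊆ C}. Closed sets containing A: {p82, p84}, {p82, p83, p84}.
Intersecting these: cl(A) = {p82, p84}.
∂A = cl(A) ∖ int(A) = {p82, p84} ∖ ∅ = {p82, p84}.


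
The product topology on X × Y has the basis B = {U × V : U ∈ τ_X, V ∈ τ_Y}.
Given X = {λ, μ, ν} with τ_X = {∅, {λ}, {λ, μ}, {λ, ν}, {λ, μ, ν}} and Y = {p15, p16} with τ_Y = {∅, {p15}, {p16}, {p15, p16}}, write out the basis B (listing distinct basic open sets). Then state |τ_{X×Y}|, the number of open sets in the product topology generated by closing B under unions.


Basis B = {∅ × ∅, {λ} × {p15}, {λ} × {p16}, {λ} × {p15, p16}, {λ, μ} × {p15}, {λ, ν} × {p15}, {λ, μ} × {p16}, {λ, ν} × {p16}, {λ, μ, ν} × {p15}, {λ, μ, ν} × {p16}, {λ, μ} × {p15, p16}, {λ, ν} × {p15, p16}, {λ, μ, ν} × {p15, p16}}; |τ_{X×Y}| = 25.

Enumerate products U × V with U ∈ τ_X, V ∈ τ_Y (deduplicated):
  ∅ × ∅ = {} (∅)
  {λ} × {p15} = {(λ,p15)}
  {λ} × {p16} = {(λ,p16)}
  {λ} × {p15, p16} = {(λ,p15), (λ,p16)}
  {λ, μ} × {p15} = {(λ,p15), (μ,p15)}
  {λ, ν} × {p15} = {(λ,p15), (ν,p15)}
  {λ, μ} × {p16} = {(λ,p16), (μ,p16)}
  {λ, ν} × {p16} = {(λ,p16), (ν,p16)}
  {λ, μ, ν} × {p15} = {(λ,p15), (μ,p15), (ν,p15)}
  {λ, μ, ν} × {p16} = {(λ,p16), (μ,p16), (ν,p16)}
  {λ, μ} × {p15, p16} = {(λ,p15), (λ,p16), (μ,p15), (μ,p16)}
  {λ, ν} × {p15, p16} = {(λ,p15), (λ,p16), (ν,p15), (ν,p16)}
  {λ, μ, ν} × {p15, p16} = {(λ,p15), (λ,p16), (μ,p15), (μ,p16), (ν,p15), (ν,p16)}
These 13 distinct sets form the basis B.
Close under arbitrary unions to get τ_{X×Y}; counting gives |τ_{X×Y}| = 25.


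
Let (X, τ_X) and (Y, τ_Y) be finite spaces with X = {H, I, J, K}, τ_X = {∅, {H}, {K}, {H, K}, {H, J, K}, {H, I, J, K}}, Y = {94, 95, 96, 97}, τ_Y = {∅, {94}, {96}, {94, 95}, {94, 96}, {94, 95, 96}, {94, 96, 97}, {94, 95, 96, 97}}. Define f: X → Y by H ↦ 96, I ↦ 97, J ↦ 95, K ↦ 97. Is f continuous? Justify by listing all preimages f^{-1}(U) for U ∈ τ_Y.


f is NOT continuous.

Compute f^{-1}(U) for each U ∈ τ_Y:
  U = ∅: f^{-1}(U) = ∅ ∈ τ_X ✓.
  U = {94}: f^{-1}(U) = ∅ ∈ τ_X ✓.
  U = {96}: f^{-1}(U) = {H} ∈ τ_X ✓.
  U = {94, 95}: f^{-1}(U) = {J} ∉ τ_X ✗.
  U = {94, 96}: f^{-1}(U) = {H} ∈ τ_X ✓.
  U = {94, 95, 96}: f^{-1}(U) = {H, J} ∉ τ_X ✗.
  U = {94, 96, 97}: f^{-1}(U) = {H, I, K} ∉ τ_X ✗.
  U = {94, 95, 96, 97}: f^{-1}(U) = {H, I, J, K} ∈ τ_X ✓.
Found U = {94, 95} with f^{-1}(U) = {J} not in τ_X. Therefore f is NOT continuous.


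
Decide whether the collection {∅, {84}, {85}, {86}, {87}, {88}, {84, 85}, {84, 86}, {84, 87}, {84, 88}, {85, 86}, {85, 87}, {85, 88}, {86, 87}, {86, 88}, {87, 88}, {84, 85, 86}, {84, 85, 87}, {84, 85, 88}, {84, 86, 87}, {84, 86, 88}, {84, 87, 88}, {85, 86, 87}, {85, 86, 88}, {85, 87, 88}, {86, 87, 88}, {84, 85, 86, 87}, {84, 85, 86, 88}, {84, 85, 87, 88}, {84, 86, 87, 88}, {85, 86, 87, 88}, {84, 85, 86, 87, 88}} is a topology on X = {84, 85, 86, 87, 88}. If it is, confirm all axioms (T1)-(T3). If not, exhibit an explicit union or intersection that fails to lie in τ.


τ IS a topology on X.

Axiom (T1): ∅ ∈ τ? Yes; X ∈ τ? Yes.
Axiom (T2/T3): check pairwise unions and intersections of members of τ.
All pairwise intersections and unions checked — each lies in τ. Therefore τ satisfies (T1), (T2), (T3): it IS a topology on X.


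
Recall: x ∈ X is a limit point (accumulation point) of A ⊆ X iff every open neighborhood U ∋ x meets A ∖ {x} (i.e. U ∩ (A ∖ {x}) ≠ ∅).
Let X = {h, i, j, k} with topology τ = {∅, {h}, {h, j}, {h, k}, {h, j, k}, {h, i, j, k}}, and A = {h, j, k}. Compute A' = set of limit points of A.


A' = {i, j, k}

For each x ∈ X, list the open sets U ∈ τ with x ∈ U, then check whether U ∩ (A ∖ {x}) ≠ ∅ for every such U.
  x = h: open {h} ∋ x has {h} ∩ (A ∖ {h}) = ∅, so x is NOT a limit point.
  x = i: opens ∋ x are {h, i, j, k}; each meets A ∖ {i}, so x IS a limit point.
  x = j: opens ∋ x are {h, j}, {h, j, k}, {h, i, j, k}; each meets A ∖ {j}, so x IS a limit point.
  x = k: opens ∋ x are {h, k}, {h, j, k}, {h, i, j, k}; each meets A ∖ {k}, so x IS a limit point.
Collecting: A' = {i, j, k}.
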